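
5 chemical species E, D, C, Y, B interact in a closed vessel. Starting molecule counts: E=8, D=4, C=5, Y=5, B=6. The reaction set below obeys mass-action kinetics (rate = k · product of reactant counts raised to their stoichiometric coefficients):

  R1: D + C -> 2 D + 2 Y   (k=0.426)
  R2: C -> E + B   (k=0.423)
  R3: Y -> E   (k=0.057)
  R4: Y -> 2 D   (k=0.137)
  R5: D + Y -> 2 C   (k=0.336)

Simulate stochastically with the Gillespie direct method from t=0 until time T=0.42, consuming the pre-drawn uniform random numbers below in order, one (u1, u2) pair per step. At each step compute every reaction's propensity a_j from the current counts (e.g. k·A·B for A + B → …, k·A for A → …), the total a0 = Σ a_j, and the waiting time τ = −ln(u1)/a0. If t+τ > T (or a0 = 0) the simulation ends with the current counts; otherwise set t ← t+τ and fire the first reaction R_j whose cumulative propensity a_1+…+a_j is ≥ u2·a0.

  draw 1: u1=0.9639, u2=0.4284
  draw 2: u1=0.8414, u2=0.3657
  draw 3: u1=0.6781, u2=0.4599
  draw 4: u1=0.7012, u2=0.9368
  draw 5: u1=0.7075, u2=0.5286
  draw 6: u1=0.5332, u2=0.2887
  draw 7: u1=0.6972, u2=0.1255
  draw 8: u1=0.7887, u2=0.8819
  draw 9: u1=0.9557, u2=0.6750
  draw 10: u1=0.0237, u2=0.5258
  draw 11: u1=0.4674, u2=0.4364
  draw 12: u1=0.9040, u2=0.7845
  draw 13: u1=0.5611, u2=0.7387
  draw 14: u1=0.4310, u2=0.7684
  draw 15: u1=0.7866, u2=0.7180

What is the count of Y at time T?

t=0.000: E=8 D=4 C=5 Y=5 B=6
Draw 1: a1=8.520, a2=2.115, a3=0.285, a4=0.685, a5=6.720, a0=18.325; τ=−ln(0.9639)/18.325=0.002 → t=0.002; u2·a0=0.4284·18.325=7.850 ≤ a1=8.520 → R1 fires; E=8 D=5 C=4 Y=7 B=6
Draw 2: a1=8.520, a2=1.692, a3=0.399, a4=0.959, a5=11.760, a0=23.330; τ=−ln(0.8414)/23.330=0.007 → t=0.009; u2·a0=0.3657·23.330=8.532; a1=8.520 < 8.532 ≤ a1+a2=10.212 → R2 fires; E=9 D=5 C=3 Y=7 B=7
Draw 3: a1=6.390, a2=1.269, a3=0.399, a4=0.959, a5=11.760, a0=20.777; τ=−ln(0.6781)/20.777=0.019 → t=0.028; u2·a0=0.4599·20.777=9.555; a1+…+a4=9.017 < 9.555 ≤ a1+…+a5=20.777 → R5 fires; E=9 D=4 C=5 Y=6 B=7
Draw 4: a1=8.520, a2=2.115, a3=0.342, a4=0.822, a5=8.064, a0=19.863; τ=−ln(0.7012)/19.863=0.018 → t=0.046; u2·a0=0.9368·19.863=18.608; a1+…+a4=11.799 < 18.608 ≤ a1+…+a5=19.863 → R5 fires; E=9 D=3 C=7 Y=5 B=7
Draw 5: a1=8.946, a2=2.961, a3=0.285, a4=0.685, a5=5.040, a0=17.917; τ=−ln(0.7075)/17.917=0.019 → t=0.065; u2·a0=0.5286·17.917=9.471; a1=8.946 < 9.471 ≤ a1+a2=11.907 → R2 fires; E=10 D=3 C=6 Y=5 B=8
Draw 6: a1=7.668, a2=2.538, a3=0.285, a4=0.685, a5=5.040, a0=16.216; τ=−ln(0.5332)/16.216=0.039 → t=0.104; u2·a0=0.2887·16.216=4.682 ≤ a1=7.668 → R1 fires; E=10 D=4 C=5 Y=7 B=8
Draw 7: a1=8.520, a2=2.115, a3=0.399, a4=0.959, a5=9.408, a0=21.401; τ=−ln(0.6972)/21.401=0.017 → t=0.121; u2·a0=0.1255·21.401=2.686 ≤ a1=8.520 → R1 fires; E=10 D=5 C=4 Y=9 B=8
Draw 8: a1=8.520, a2=1.692, a3=0.513, a4=1.233, a5=15.120, a0=27.078; τ=−ln(0.7887)/27.078=0.009 → t=0.130; u2·a0=0.8819·27.078=23.880; a1+…+a4=11.958 < 23.880 ≤ a1+…+a5=27.078 → R5 fires; E=10 D=4 C=6 Y=8 B=8
Draw 9: a1=10.224, a2=2.538, a3=0.456, a4=1.096, a5=10.752, a0=25.066; τ=−ln(0.9557)/25.066=0.002 → t=0.131; u2·a0=0.6750·25.066=16.920; a1+…+a4=14.314 < 16.920 ≤ a1+…+a5=25.066 → R5 fires; E=10 D=3 C=8 Y=7 B=8
Draw 10: a1=10.224, a2=3.384, a3=0.399, a4=0.959, a5=7.056, a0=22.022; τ=−ln(0.0237)/22.022=0.170 → t=0.301; u2·a0=0.5258·22.022=11.579; a1=10.224 < 11.579 ≤ a1+a2=13.608 → R2 fires; E=11 D=3 C=7 Y=7 B=9
Draw 11: a1=8.946, a2=2.961, a3=0.399, a4=0.959, a5=7.056, a0=20.321; τ=−ln(0.4674)/20.321=0.037 → t=0.339; u2·a0=0.4364·20.321=8.868 ≤ a1=8.946 → R1 fires; E=11 D=4 C=6 Y=9 B=9
Draw 12: a1=10.224, a2=2.538, a3=0.513, a4=1.233, a5=12.096, a0=26.604; τ=−ln(0.9040)/26.604=0.004 → t=0.343; u2·a0=0.7845·26.604=20.871; a1+…+a4=14.508 < 20.871 ≤ a1+…+a5=26.604 → R5 fires; E=11 D=3 C=8 Y=8 B=9
Draw 13: a1=10.224, a2=3.384, a3=0.456, a4=1.096, a5=8.064, a0=23.224; τ=−ln(0.5611)/23.224=0.025 → t=0.368; u2·a0=0.7387·23.224=17.156; a1+…+a4=15.160 < 17.156 ≤ a1+…+a5=23.224 → R5 fires; E=11 D=2 C=10 Y=7 B=9
Draw 14: a1=8.520, a2=4.230, a3=0.399, a4=0.959, a5=4.704, a0=18.812; τ=−ln(0.4310)/18.812=0.045 → t=0.412; u2·a0=0.7684·18.812=14.455; a1+…+a4=14.108 < 14.455 ≤ a1+…+a5=18.812 → R5 fires; E=11 D=1 C=12 Y=6 B=9
Draw 15: a1=5.112, a2=5.076, a3=0.342, a4=0.822, a5=2.016, a0=13.368; τ=−ln(0.7866)/13.368=0.018 → t=0.430 > T=0.42: stop.
Read off Y at T=0.42: 6

Y at T = 6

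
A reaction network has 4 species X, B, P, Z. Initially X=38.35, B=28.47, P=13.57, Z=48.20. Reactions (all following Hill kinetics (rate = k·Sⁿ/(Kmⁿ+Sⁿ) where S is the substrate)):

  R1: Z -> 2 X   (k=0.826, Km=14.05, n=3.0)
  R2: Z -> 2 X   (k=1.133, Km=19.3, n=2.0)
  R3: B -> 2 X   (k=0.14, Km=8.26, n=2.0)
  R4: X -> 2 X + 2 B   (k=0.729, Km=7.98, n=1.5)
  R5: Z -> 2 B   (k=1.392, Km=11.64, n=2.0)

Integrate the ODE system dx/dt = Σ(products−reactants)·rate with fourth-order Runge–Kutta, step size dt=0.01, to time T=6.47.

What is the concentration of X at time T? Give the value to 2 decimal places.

X at T = 66.26

RK4 with dt=0.01: 647 steps to T=6.47. Trajectory (selected grid times):
t=0.00: X=38.35 B=28.47 P=13.57 Z=48.20
t=0.72: X=41.57 B=31.23 P=13.57 Z=45.98
t=1.44: X=44.78 B=33.98 P=13.57 Z=43.77
t=2.16: X=47.96 B=36.73 P=13.57 Z=41.59
t=2.88: X=51.12 B=39.48 P=13.57 Z=39.43
t=3.59: X=54.20 B=42.17 P=13.57 Z=37.32
t=4.31: X=57.29 B=44.88 P=13.57 Z=35.22
t=5.03: X=60.33 B=47.58 P=13.57 Z=33.14
t=5.75: X=63.33 B=50.26 P=13.57 Z=31.11
t=6.47: X=66.26 B=52.91 P=13.57 Z=29.12
Read off X at T=6.47: 66.26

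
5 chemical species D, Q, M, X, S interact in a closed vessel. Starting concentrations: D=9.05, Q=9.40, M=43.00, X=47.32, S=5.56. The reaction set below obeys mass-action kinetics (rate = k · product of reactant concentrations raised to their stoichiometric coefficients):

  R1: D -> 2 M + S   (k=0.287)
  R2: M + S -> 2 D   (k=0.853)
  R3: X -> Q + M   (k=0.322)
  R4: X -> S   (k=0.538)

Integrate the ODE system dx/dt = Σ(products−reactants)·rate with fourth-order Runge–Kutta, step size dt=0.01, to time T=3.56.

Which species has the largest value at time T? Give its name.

RK4 with dt=0.01: 356 steps to T=3.56. Trajectory (selected grid times):
t=0.00: D=9.05 Q=9.40 M=43.00 X=47.32 S=5.56
t=0.40: D=38.83 Q=14.56 M=38.12 X=33.55 S=0.90
t=0.79: D=56.27 Q=18.14 M=40.99 X=23.99 S=0.84
t=1.19: D=72.56 Q=20.75 M=46.57 X=17.01 S=0.76
t=1.58: D=87.74 Q=22.56 M=54.25 X=12.16 S=0.69
t=1.98: D=103.25 Q=23.89 M=64.26 X=8.62 S=0.63
t=2.37: D=118.84 Q=24.81 M=76.02 X=6.16 S=0.58
t=2.77: D=135.77 Q=25.48 M=90.13 X=4.37 S=0.54
t=3.16: D=153.57 Q=25.95 M=105.97 X=3.12 S=0.51
t=3.56: D=173.52 Q=26.29 M=124.47 X=2.22 S=0.48
At T=3.56: D=173.52 Q=26.29 M=124.47 X=2.22 S=0.48; the largest is D.

Dominant species at T: D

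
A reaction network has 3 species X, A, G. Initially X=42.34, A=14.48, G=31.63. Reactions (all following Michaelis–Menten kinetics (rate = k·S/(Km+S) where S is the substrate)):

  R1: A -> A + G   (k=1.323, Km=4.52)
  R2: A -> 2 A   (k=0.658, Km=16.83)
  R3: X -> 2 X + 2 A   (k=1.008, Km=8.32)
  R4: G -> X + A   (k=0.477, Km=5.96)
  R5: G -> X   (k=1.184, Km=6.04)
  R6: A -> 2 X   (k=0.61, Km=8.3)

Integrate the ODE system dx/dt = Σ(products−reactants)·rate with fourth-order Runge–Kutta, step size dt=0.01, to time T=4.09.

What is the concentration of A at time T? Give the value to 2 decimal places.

RK4 with dt=0.01: 409 steps to T=4.09. Trajectory (selected grid times):
t=0.00: X=42.34 A=14.48 G=31.63
t=0.45: X=43.70 A=15.38 G=31.46
t=0.91: X=45.10 A=16.31 G=31.29
t=1.36: X=46.48 A=17.22 G=31.13
t=1.82: X=47.89 A=18.16 G=30.98
t=2.27: X=49.29 A=19.08 G=30.83
t=2.73: X=50.72 A=20.02 G=30.69
t=3.18: X=52.12 A=20.95 G=30.55
t=3.64: X=53.57 A=21.90 G=30.41
t=4.09: X=54.98 A=22.84 G=30.29
Read off A at T=4.09: 22.84

A at T = 22.84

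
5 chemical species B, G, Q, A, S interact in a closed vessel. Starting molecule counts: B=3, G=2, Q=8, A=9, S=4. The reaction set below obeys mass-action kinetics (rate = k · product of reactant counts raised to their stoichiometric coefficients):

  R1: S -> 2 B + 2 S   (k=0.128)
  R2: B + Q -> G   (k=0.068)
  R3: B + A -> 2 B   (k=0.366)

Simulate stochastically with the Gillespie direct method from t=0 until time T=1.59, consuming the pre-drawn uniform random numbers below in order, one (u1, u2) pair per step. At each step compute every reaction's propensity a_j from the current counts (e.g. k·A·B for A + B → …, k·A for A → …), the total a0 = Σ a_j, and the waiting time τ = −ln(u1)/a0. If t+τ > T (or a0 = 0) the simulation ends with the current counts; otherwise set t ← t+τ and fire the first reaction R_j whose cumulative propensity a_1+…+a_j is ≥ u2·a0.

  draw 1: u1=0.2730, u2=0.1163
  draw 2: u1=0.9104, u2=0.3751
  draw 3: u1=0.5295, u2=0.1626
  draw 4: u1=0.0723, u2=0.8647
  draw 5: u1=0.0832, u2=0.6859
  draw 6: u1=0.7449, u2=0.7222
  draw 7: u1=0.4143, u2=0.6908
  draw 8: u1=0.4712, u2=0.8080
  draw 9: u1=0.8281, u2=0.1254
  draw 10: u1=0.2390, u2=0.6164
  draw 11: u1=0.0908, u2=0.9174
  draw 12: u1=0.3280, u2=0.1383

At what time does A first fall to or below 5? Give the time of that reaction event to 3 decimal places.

t=0.000: B=3 G=2 Q=8 A=9 S=4
Draw 1: a1=0.512, a2=1.632, a3=9.882, a0=12.026; τ=−ln(0.2730)/12.026=0.108 → t=0.108; u2·a0=0.1163·12.026=1.399; a1=0.512 < 1.399 ≤ a1+a2=2.144 → R2 fires; B=2 G=3 Q=7 A=9 S=4
Draw 2: a1=0.512, a2=0.952, a3=6.588, a0=8.052; τ=−ln(0.9104)/8.052=0.012 → t=0.120; u2·a0=0.3751·8.052=3.020; a1+a2=1.464 < 3.020 ≤ a1+…+a3=8.052 → R3 fires; B=3 G=3 Q=7 A=8 S=4
Draw 3: a1=0.512, a2=1.428, a3=8.784, a0=10.724; τ=−ln(0.5295)/10.724=0.059 → t=0.179; u2·a0=0.1626·10.724=1.744; a1=0.512 < 1.744 ≤ a1+a2=1.940 → R2 fires; B=2 G=4 Q=6 A=8 S=4
Draw 4: a1=0.512, a2=0.816, a3=5.856, a0=7.184; τ=−ln(0.0723)/7.184=0.366 → t=0.545; u2·a0=0.8647·7.184=6.212; a1+a2=1.328 < 6.212 ≤ a1+…+a3=7.184 → R3 fires; B=3 G=4 Q=6 A=7 S=4
Draw 5: a1=0.512, a2=1.224, a3=7.686, a0=9.422; τ=−ln(0.0832)/9.422=0.264 → t=0.808; u2·a0=0.6859·9.422=6.463; a1+a2=1.736 < 6.463 ≤ a1+…+a3=9.422 → R3 fires; B=4 G=4 Q=6 A=6 S=4
Draw 6: a1=0.512, a2=1.632, a3=8.784, a0=10.928; τ=−ln(0.7449)/10.928=0.027 → t=0.835; u2·a0=0.7222·10.928=7.892; a1+a2=2.144 < 7.892 ≤ a1+…+a3=10.928 → R3 fires; B=5 G=4 Q=6 A=5 S=4
Draw 7: a1=0.512, a2=2.040, a3=9.150, a0=11.702; τ=−ln(0.4143)/11.702=0.075 → t=0.911; u2·a0=0.6908·11.702=8.084; a1+a2=2.552 < 8.084 ≤ a1+…+a3=11.702 → R3 fires; B=6 G=4 Q=6 A=4 S=4
Draw 8: a1=0.512, a2=2.448, a3=8.784, a0=11.744; τ=−ln(0.4712)/11.744=0.064 → t=0.975; u2·a0=0.8080·11.744=9.489; a1+a2=2.960 < 9.489 ≤ a1+…+a3=11.744 → R3 fires; B=7 G=4 Q=6 A=3 S=4
Draw 9: a1=0.512, a2=2.856, a3=7.686, a0=11.054; τ=−ln(0.8281)/11.054=0.017 → t=0.992; u2·a0=0.1254·11.054=1.386; a1=0.512 < 1.386 ≤ a1+a2=3.368 → R2 fires; B=6 G=5 Q=5 A=3 S=4
Draw 10: a1=0.512, a2=2.040, a3=6.588, a0=9.140; τ=−ln(0.2390)/9.140=0.157 → t=1.148; u2·a0=0.6164·9.140=5.634; a1+a2=2.552 < 5.634 ≤ a1+…+a3=9.140 → R3 fires; B=7 G=5 Q=5 A=2 S=4
Draw 11: a1=0.512, a2=2.380, a3=5.124, a0=8.016; τ=−ln(0.0908)/8.016=0.299 → t=1.448; u2·a0=0.9174·8.016=7.354; a1+a2=2.892 < 7.354 ≤ a1+…+a3=8.016 → R3 fires; B=8 G=5 Q=5 A=1 S=4
Draw 12: a1=0.512, a2=2.720, a3=2.928, a0=6.160; τ=−ln(0.3280)/6.160=0.181 → t=1.629 > T=1.59: stop.
A first becomes ≤ 5 when it reaches 5 at the event at t=0.835.

Threshold first reached at t = 0.835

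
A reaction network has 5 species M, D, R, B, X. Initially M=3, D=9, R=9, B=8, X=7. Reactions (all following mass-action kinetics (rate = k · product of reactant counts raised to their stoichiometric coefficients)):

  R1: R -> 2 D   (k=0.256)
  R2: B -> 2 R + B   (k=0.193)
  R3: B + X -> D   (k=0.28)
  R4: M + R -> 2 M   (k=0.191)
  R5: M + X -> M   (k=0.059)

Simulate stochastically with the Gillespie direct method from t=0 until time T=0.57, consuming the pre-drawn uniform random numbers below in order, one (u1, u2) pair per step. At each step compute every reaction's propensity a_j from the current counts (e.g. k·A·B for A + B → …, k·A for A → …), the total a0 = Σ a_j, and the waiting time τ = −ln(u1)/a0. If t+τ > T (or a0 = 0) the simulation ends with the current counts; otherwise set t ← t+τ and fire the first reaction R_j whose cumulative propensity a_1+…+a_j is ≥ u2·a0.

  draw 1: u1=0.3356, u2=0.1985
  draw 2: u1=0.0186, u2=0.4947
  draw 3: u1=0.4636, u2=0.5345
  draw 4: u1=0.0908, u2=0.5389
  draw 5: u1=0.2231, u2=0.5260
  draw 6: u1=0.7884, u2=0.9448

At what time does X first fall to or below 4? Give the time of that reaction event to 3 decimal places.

Threshold first reached at t = 0.269

t=0.000: M=3 D=9 R=9 B=8 X=7
Draw 1: a1=2.304, a2=1.544, a3=15.680, a4=5.157, a5=1.239, a0=25.924; τ=−ln(0.3356)/25.924=0.042 → t=0.042; u2·a0=0.1985·25.924=5.146; a1+a2=3.848 < 5.146 ≤ a1+…+a3=19.528 → R3 fires; M=3 D=10 R=9 B=7 X=6
Draw 2: a1=2.304, a2=1.351, a3=11.760, a4=5.157, a5=1.062, a0=21.634; τ=−ln(0.0186)/21.634=0.184 → t=0.226; u2·a0=0.4947·21.634=10.702; a1+a2=3.655 < 10.702 ≤ a1+…+a3=15.415 → R3 fires; M=3 D=11 R=9 B=6 X=5
Draw 3: a1=2.304, a2=1.158, a3=8.400, a4=5.157, a5=0.885, a0=17.904; τ=−ln(0.4636)/17.904=0.043 → t=0.269; u2·a0=0.5345·17.904=9.570; a1+a2=3.462 < 9.570 ≤ a1+…+a3=11.862 → R3 fires; M=3 D=12 R=9 B=5 X=4
Draw 4: a1=2.304, a2=0.965, a3=5.600, a4=5.157, a5=0.708, a0=14.734; τ=−ln(0.0908)/14.734=0.163 → t=0.432; u2·a0=0.5389·14.734=7.940; a1+a2=3.269 < 7.940 ≤ a1+…+a3=8.869 → R3 fires; M=3 D=13 R=9 B=4 X=3
Draw 5: a1=2.304, a2=0.772, a3=3.360, a4=5.157, a5=0.531, a0=12.124; τ=−ln(0.2231)/12.124=0.124 → t=0.556; u2·a0=0.5260·12.124=6.377; a1+a2=3.076 < 6.377 ≤ a1+…+a3=6.436 → R3 fires; M=3 D=14 R=9 B=3 X=2
Draw 6: a1=2.304, a2=0.579, a3=1.680, a4=5.157, a5=0.354, a0=10.074; τ=−ln(0.7884)/10.074=0.024 → t=0.579 > T=0.57: stop.
X first becomes ≤ 4 when it reaches 4 at the event at t=0.269.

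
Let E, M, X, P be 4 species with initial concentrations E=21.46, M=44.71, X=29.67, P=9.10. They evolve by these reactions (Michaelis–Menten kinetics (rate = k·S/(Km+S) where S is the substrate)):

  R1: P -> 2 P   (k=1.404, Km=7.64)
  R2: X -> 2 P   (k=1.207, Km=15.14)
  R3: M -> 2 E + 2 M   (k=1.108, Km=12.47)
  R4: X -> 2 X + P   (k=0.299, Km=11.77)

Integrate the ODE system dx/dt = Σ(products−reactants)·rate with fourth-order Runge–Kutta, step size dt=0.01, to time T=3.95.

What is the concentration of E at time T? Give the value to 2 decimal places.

E at T = 28.36

RK4 with dt=0.01: 395 steps to T=3.95. Trajectory (selected grid times):
t=0.00: E=21.46 M=44.71 X=29.67 P=9.10
t=0.44: E=22.22 M=45.09 X=29.41 P=10.24
t=0.88: E=22.99 M=45.47 X=29.16 P=11.40
t=1.32: E=23.75 M=45.86 X=28.90 P=12.57
t=1.76: E=24.52 M=46.24 X=28.65 P=13.75
t=2.19: E=25.27 M=46.62 X=28.40 P=14.91
t=2.63: E=26.04 M=47.00 X=28.15 P=16.11
t=3.07: E=26.81 M=47.39 X=27.89 P=17.31
t=3.51: E=27.59 M=47.77 X=27.64 P=18.53
t=3.95: E=28.36 M=48.16 X=27.39 P=19.75
Read off E at T=3.95: 28.36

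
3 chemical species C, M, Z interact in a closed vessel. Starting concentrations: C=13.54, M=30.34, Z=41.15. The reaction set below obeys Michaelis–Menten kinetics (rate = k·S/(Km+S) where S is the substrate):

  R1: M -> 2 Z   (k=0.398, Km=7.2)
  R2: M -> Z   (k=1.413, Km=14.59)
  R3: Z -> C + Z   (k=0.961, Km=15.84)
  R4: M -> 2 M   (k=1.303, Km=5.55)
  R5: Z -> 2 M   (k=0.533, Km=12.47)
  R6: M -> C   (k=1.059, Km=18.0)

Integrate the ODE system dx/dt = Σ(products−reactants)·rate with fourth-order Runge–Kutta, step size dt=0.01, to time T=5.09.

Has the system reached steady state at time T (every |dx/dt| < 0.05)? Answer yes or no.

Steady state at T: no

RK4 with dt=0.01: 509 steps to T=5.09. Trajectory (selected grid times):
t=0.00: C=13.54 M=30.34 Z=41.15
t=0.57: C=14.32 M=30.33 Z=41.83
t=1.13: C=15.08 M=30.32 Z=42.49
t=1.70: C=15.86 M=30.31 Z=43.17
t=2.26: C=16.62 M=30.31 Z=43.83
t=2.83: C=17.41 M=30.30 Z=44.50
t=3.39: C=18.18 M=30.30 Z=45.16
t=3.96: C=18.96 M=30.30 Z=45.83
t=4.52: C=19.73 M=30.30 Z=46.49
t=5.09: C=20.52 M=30.30 Z=47.16
Rates at T: R1=0.3216, R2=0.9538, R3=0.7194, R4=1.1013, R5=0.4215, R6=0.6644
dx/dt at T (Σ net stoichiometry × rate): C=+1.3837, M=+0.0047, Z=+1.1754
Largest |dx/dt| is |+1.3837| (C) ≥ 0.05 → not steady.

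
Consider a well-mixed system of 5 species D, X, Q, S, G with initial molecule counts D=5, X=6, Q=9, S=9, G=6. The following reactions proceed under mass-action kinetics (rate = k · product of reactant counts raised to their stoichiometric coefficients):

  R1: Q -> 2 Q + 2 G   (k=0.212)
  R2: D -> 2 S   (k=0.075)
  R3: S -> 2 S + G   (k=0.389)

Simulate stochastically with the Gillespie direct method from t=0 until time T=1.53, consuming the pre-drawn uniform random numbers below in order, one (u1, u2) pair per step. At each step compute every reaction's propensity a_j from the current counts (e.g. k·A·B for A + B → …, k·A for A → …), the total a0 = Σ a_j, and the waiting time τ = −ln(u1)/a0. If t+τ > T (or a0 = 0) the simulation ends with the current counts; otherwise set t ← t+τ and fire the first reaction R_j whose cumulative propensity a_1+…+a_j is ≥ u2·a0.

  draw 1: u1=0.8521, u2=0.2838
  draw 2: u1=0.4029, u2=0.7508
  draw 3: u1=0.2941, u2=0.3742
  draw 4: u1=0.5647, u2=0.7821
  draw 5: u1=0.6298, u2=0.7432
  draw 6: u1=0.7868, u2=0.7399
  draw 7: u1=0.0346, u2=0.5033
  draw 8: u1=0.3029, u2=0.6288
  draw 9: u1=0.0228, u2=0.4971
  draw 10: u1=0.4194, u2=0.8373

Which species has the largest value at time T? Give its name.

Dominant species at T: S

t=0.000: D=5 X=6 Q=9 S=9 G=6
Draw 1: a1=1.908, a2=0.375, a3=3.501, a0=5.784; τ=−ln(0.8521)/5.784=0.028 → t=0.028; u2·a0=0.2838·5.784=1.641 ≤ a1=1.908 → R1 fires; D=5 X=6 Q=10 S=9 G=8
Draw 2: a1=2.120, a2=0.375, a3=3.501, a0=5.996; τ=−ln(0.4029)/5.996=0.152 → t=0.179; u2·a0=0.7508·5.996=4.502; a1+a2=2.495 < 4.502 ≤ a1+…+a3=5.996 → R3 fires; D=5 X=6 Q=10 S=10 G=9
Draw 3: a1=2.120, a2=0.375, a3=3.890, a0=6.385; τ=−ln(0.2941)/6.385=0.192 → t=0.371; u2·a0=0.3742·6.385=2.389; a1=2.120 < 2.389 ≤ a1+a2=2.495 → R2 fires; D=4 X=6 Q=10 S=12 G=9
Draw 4: a1=2.120, a2=0.300, a3=4.668, a0=7.088; τ=−ln(0.5647)/7.088=0.081 → t=0.452; u2·a0=0.7821·7.088=5.544; a1+a2=2.420 < 5.544 ≤ a1+…+a3=7.088 → R3 fires; D=4 X=6 Q=10 S=13 G=10
Draw 5: a1=2.120, a2=0.300, a3=5.057, a0=7.477; τ=−ln(0.6298)/7.477=0.062 → t=0.513; u2·a0=0.7432·7.477=5.557; a1+a2=2.420 < 5.557 ≤ a1+…+a3=7.477 → R3 fires; D=4 X=6 Q=10 S=14 G=11
Draw 6: a1=2.120, a2=0.300, a3=5.446, a0=7.866; τ=−ln(0.7868)/7.866=0.030 → t=0.544; u2·a0=0.7399·7.866=5.820; a1+a2=2.420 < 5.820 ≤ a1+…+a3=7.866 → R3 fires; D=4 X=6 Q=10 S=15 G=12
Draw 7: a1=2.120, a2=0.300, a3=5.835, a0=8.255; τ=−ln(0.0346)/8.255=0.407 → t=0.951; u2·a0=0.5033·8.255=4.155; a1+a2=2.420 < 4.155 ≤ a1+…+a3=8.255 → R3 fires; D=4 X=6 Q=10 S=16 G=13
Draw 8: a1=2.120, a2=0.300, a3=6.224, a0=8.644; τ=−ln(0.3029)/8.644=0.138 → t=1.090; u2·a0=0.6288·8.644=5.435; a1+a2=2.420 < 5.435 ≤ a1+…+a3=8.644 → R3 fires; D=4 X=6 Q=10 S=17 G=14
Draw 9: a1=2.120, a2=0.300, a3=6.613, a0=9.033; τ=−ln(0.0228)/9.033=0.419 → t=1.508; u2·a0=0.4971·9.033=4.490; a1+a2=2.420 < 4.490 ≤ a1+…+a3=9.033 → R3 fires; D=4 X=6 Q=10 S=18 G=15
Draw 10: a1=2.120, a2=0.300, a3=7.002, a0=9.422; τ=−ln(0.4194)/9.422=0.092 → t=1.600 > T=1.53: stop.
At T=1.53: D=4 X=6 Q=10 S=18 G=15; the largest is S.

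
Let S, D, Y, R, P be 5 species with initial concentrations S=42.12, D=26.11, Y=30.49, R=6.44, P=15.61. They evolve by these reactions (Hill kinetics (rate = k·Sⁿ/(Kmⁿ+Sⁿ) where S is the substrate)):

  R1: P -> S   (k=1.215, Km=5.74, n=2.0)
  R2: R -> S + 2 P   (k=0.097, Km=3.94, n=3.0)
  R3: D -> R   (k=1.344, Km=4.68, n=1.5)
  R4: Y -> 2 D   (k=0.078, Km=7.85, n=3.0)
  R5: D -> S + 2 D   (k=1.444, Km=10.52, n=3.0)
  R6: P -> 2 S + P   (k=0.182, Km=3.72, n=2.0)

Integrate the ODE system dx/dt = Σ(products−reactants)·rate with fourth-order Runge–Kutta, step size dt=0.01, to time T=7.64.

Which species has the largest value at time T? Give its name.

Dominant species at T: S

RK4 with dt=0.01: 764 steps to T=7.64. Trajectory (selected grid times):
t=0.00: S=42.12 D=26.11 Y=30.49 R=6.44 P=15.61
t=0.85: S=44.54 D=26.33 Y=30.42 R=7.43 P=14.85
t=1.70: S=46.95 D=26.55 Y=30.36 R=8.42 P=14.10
t=2.55: S=49.35 D=26.78 Y=30.29 R=9.41 P=13.37
t=3.40: S=51.73 D=27.00 Y=30.23 R=10.40 P=12.66
t=4.24: S=54.08 D=27.22 Y=30.16 R=11.37 P=11.98
t=5.09: S=56.43 D=27.44 Y=30.10 R=12.36 P=11.31
t=5.94: S=58.76 D=27.67 Y=30.03 R=13.35 P=10.66
t=6.79: S=61.07 D=27.90 Y=29.97 R=14.34 P=10.03
t=7.64: S=63.35 D=28.12 Y=29.90 R=15.33 P=9.43
At T=7.64: S=63.35 D=28.12 Y=29.90 R=15.33 P=9.43; the largest is S.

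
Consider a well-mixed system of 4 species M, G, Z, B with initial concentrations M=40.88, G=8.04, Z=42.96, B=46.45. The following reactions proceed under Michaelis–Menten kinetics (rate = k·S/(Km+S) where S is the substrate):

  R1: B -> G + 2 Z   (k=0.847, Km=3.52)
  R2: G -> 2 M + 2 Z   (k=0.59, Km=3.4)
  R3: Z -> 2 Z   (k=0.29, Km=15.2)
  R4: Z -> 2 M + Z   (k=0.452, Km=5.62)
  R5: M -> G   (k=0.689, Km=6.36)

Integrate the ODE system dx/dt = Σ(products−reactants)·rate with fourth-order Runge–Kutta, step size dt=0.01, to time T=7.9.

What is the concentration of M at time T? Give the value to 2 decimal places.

M at T = 49.75

RK4 with dt=0.01: 790 steps to T=7.9. Trajectory (selected grid times):
t=0.00: M=40.88 G=8.04 Z=42.96 B=46.45
t=0.88: M=41.80 G=8.89 Z=45.28 B=45.76
t=1.76: M=42.74 G=9.73 Z=47.61 B=45.07
t=2.63: M=43.70 G=10.55 Z=49.94 B=44.38
t=3.51: M=44.67 G=11.37 Z=52.31 B=43.69
t=4.39: M=45.67 G=12.19 Z=54.69 B=43.00
t=5.27: M=46.68 G=13.00 Z=57.09 B=42.31
t=6.14: M=47.68 G=13.80 Z=59.47 B=41.63
t=7.02: M=48.71 G=14.60 Z=61.88 B=40.95
t=7.90: M=49.75 G=15.40 Z=64.31 B=40.26
Read off M at T=7.9: 49.75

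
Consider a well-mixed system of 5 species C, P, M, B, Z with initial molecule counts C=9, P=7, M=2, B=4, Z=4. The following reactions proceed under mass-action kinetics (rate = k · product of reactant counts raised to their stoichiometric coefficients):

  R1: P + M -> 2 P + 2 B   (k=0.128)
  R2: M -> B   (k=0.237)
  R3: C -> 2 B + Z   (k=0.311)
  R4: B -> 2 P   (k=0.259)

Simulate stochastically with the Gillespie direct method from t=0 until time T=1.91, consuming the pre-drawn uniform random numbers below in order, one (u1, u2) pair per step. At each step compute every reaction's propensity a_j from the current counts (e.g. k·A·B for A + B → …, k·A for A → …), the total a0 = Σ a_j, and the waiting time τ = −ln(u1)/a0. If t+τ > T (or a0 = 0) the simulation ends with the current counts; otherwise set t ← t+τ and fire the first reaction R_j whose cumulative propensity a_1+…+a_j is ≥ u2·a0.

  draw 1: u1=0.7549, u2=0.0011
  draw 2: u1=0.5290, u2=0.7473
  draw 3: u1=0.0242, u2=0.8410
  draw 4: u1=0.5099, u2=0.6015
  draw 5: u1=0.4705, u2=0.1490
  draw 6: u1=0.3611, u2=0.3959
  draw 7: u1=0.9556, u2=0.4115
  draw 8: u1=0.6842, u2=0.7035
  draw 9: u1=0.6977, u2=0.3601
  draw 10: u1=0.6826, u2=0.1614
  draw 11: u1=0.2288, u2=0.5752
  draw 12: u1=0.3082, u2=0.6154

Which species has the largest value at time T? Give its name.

Dominant species at T: P

t=0.000: C=9 P=7 M=2 B=4 Z=4
Draw 1: a1=1.792, a2=0.474, a3=2.799, a4=1.036, a0=6.101; τ=−ln(0.7549)/6.101=0.046 → t=0.046; u2·a0=0.0011·6.101=0.007 ≤ a1=1.792 → R1 fires; C=9 P=8 M=1 B=6 Z=4
Draw 2: a1=1.024, a2=0.237, a3=2.799, a4=1.554, a0=5.614; τ=−ln(0.5290)/5.614=0.113 → t=0.160; u2·a0=0.7473·5.614=4.195; a1+…+a3=4.060 < 4.195 ≤ a1+…+a4=5.614 → R4 fires; C=9 P=10 M=1 B=5 Z=4
Draw 3: a1=1.280, a2=0.237, a3=2.799, a4=1.295, a0=5.611; τ=−ln(0.0242)/5.611=0.663 → t=0.823; u2·a0=0.8410·5.611=4.719; a1+…+a3=4.316 < 4.719 ≤ a1+…+a4=5.611 → R4 fires; C=9 P=12 M=1 B=4 Z=4
Draw 4: a1=1.536, a2=0.237, a3=2.799, a4=1.036, a0=5.608; τ=−ln(0.5099)/5.608=0.120 → t=0.943; u2·a0=0.6015·5.608=3.373; a1+a2=1.773 < 3.373 ≤ a1+…+a3=4.572 → R3 fires; C=8 P=12 M=1 B=6 Z=5
Draw 5: a1=1.536, a2=0.237, a3=2.488, a4=1.554, a0=5.815; τ=−ln(0.4705)/5.815=0.130 → t=1.073; u2·a0=0.1490·5.815=0.866 ≤ a1=1.536 → R1 fires; C=8 P=13 M=0 B=8 Z=5
Draw 6: a1=0.000, a2=0.000, a3=2.488, a4=2.072, a0=4.560; τ=−ln(0.3611)/4.560=0.223 → t=1.296; u2·a0=0.3959·4.560=1.805; a1+a2=0.000 < 1.805 ≤ a1+…+a3=2.488 → R3 fires; C=7 P=13 M=0 B=10 Z=6
Draw 7: a1=0.000, a2=0.000, a3=2.177, a4=2.590, a0=4.767; τ=−ln(0.9556)/4.767=0.010 → t=1.305; u2·a0=0.4115·4.767=1.962; a1+a2=0.000 < 1.962 ≤ a1+…+a3=2.177 → R3 fires; C=6 P=13 M=0 B=12 Z=7
Draw 8: a1=0.000, a2=0.000, a3=1.866, a4=3.108, a0=4.974; τ=−ln(0.6842)/4.974=0.076 → t=1.382; u2·a0=0.7035·4.974=3.499; a1+…+a3=1.866 < 3.499 ≤ a1+…+a4=4.974 → R4 fires; C=6 P=15 M=0 B=11 Z=7
Draw 9: a1=0.000, a2=0.000, a3=1.866, a4=2.849, a0=4.715; τ=−ln(0.6977)/4.715=0.076 → t=1.458; u2·a0=0.3601·4.715=1.698; a1+a2=0.000 < 1.698 ≤ a1+…+a3=1.866 → R3 fires; C=5 P=15 M=0 B=13 Z=8
Draw 10: a1=0.000, a2=0.000, a3=1.555, a4=3.367, a0=4.922; τ=−ln(0.6826)/4.922=0.078 → t=1.536; u2·a0=0.1614·4.922=0.794; a1+a2=0.000 < 0.794 ≤ a1+…+a3=1.555 → R3 fires; C=4 P=15 M=0 B=15 Z=9
Draw 11: a1=0.000, a2=0.000, a3=1.244, a4=3.885, a0=5.129; τ=−ln(0.2288)/5.129=0.288 → t=1.823; u2·a0=0.5752·5.129=2.950; a1+…+a3=1.244 < 2.950 ≤ a1+…+a4=5.129 → R4 fires; C=4 P=17 M=0 B=14 Z=9
Draw 12: a1=0.000, a2=0.000, a3=1.244, a4=3.626, a0=4.870; τ=−ln(0.3082)/4.870=0.242 → t=2.065 > T=1.91: stop.
At T=1.91: C=4 P=17 M=0 B=14 Z=9; the largest is P.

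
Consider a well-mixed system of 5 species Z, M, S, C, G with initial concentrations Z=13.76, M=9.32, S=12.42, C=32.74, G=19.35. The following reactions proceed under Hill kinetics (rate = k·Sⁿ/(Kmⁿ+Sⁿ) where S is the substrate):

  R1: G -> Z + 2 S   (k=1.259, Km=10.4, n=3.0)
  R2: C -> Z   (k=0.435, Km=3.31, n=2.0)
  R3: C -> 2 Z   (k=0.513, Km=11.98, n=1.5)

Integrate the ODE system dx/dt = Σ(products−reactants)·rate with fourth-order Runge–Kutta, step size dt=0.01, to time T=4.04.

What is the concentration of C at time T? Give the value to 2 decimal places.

RK4 with dt=0.01: 404 steps to T=4.04. Trajectory (selected grid times):
t=0.00: Z=13.76 M=9.32 S=12.42 C=32.74 G=19.35
t=0.45: Z=14.82 M=9.32 S=13.40 C=32.36 G=18.86
t=0.90: Z=15.87 M=9.32 S=14.36 C=31.98 G=18.38
t=1.35: Z=16.92 M=9.32 S=15.31 C=31.59 G=17.90
t=1.80: Z=17.95 M=9.32 S=16.26 C=31.21 G=17.43
t=2.24: Z=18.96 M=9.32 S=17.16 C=30.84 G=16.98
t=2.69: Z=19.98 M=9.32 S=18.08 C=30.46 G=16.52
t=3.14: Z=21.00 M=9.32 S=18.98 C=30.09 G=16.07
t=3.59: Z=22.00 M=9.32 S=19.86 C=29.71 G=15.63
t=4.04: Z=22.99 M=9.32 S=20.73 C=29.33 G=15.20
Read off C at T=4.04: 29.33

C at T = 29.33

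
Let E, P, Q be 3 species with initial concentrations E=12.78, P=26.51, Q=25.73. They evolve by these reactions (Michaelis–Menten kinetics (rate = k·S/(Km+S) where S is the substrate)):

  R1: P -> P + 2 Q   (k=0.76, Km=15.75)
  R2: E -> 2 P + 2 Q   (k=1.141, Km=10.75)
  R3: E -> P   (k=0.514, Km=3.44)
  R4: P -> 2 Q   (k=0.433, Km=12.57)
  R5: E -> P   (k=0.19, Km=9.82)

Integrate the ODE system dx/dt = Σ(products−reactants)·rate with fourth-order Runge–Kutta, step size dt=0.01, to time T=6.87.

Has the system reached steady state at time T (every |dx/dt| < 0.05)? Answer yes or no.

Steady state at T: no

RK4 with dt=0.01: 687 steps to T=6.87. Trajectory (selected grid times):
t=0.00: E=12.78 P=26.51 Q=25.73
t=0.76: E=11.93 P=27.60 Q=27.84
t=1.53: E=11.09 P=28.66 Q=29.96
t=2.29: E=10.29 P=29.67 Q=32.03
t=3.05: E=9.51 P=30.63 Q=34.09
t=3.82: E=8.75 P=31.55 Q=36.14
t=4.58: E=8.03 P=32.42 Q=38.15
t=5.34: E=7.33 P=33.24 Q=40.13
t=6.11: E=6.66 P=34.01 Q=42.10
t=6.87: E=6.03 P=34.73 Q=44.02
Rates at T: R1=0.5229, R2=0.4100, R3=0.3273, R4=0.3179, R5=0.0723
dx/dt at T (Σ net stoichiometry × rate): E=-0.8095, P=+0.9015, Q=+2.5015
Largest |dx/dt| is |+2.5015| (Q) ≥ 0.05 → not steady.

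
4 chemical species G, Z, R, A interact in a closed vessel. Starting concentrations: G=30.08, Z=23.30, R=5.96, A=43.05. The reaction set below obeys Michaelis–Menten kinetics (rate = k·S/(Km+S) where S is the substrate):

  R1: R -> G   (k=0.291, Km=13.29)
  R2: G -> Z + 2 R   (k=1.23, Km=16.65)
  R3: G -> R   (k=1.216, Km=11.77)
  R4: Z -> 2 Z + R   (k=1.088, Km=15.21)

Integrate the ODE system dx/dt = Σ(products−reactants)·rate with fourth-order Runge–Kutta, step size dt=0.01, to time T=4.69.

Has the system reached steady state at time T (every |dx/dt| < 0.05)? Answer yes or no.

RK4 with dt=0.01: 469 steps to T=4.69. Trajectory (selected grid times):
t=0.00: G=30.08 Z=23.30 R=5.96 A=43.05
t=0.52: G=29.27 Z=24.05 R=7.53 A=43.05
t=1.04: G=28.47 Z=24.81 R=9.08 A=43.05
t=1.56: G=27.69 Z=25.56 R=10.61 A=43.05
t=2.08: G=26.92 Z=26.32 R=12.14 A=43.05
t=2.61: G=26.15 Z=27.08 R=13.68 A=43.05
t=3.13: G=25.40 Z=27.84 R=15.17 A=43.05
t=3.65: G=24.67 Z=28.59 R=16.66 A=43.05
t=4.17: G=23.95 Z=29.34 R=18.13 A=43.05
t=4.69: G=23.24 Z=30.09 R=19.58 A=43.05
Rates at T: R1=0.1734, R2=0.7167, R3=0.8073, R4=0.7227
dx/dt at T (Σ net stoichiometry × rate): G=-1.3506, Z=+1.4393, R=+2.7899, A=+0.0000
Largest |dx/dt| is |+2.7899| (R) ≥ 0.05 → not steady.

Steady state at T: no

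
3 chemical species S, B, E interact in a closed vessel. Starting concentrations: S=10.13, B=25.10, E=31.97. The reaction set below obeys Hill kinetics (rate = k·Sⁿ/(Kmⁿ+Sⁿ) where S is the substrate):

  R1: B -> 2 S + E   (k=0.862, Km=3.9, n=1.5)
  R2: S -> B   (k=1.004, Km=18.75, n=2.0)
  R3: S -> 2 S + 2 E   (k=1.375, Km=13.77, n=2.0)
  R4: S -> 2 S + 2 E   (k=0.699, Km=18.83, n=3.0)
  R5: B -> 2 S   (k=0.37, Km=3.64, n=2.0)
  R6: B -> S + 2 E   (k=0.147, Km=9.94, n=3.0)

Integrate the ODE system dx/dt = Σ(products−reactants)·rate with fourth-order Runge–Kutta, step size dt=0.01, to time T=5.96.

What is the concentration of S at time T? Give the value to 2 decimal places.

RK4 with dt=0.01: 596 steps to T=5.96. Trajectory (selected grid times):
t=0.00: S=10.13 B=25.10 E=31.97
t=0.66: S=12.03 B=24.41 E=33.56
t=1.32: S=14.00 B=23.76 E=35.36
t=1.99: S=16.05 B=23.15 E=37.40
t=2.65: S=18.12 B=22.59 E=39.60
t=3.31: S=20.25 B=22.07 E=41.98
t=3.97: S=22.41 B=21.59 E=44.51
t=4.64: S=24.63 B=21.13 E=47.22
t=5.30: S=26.85 B=20.71 E=49.99
t=5.96: S=29.09 B=20.32 E=52.86
Read off S at T=5.96: 29.09

S at T = 29.09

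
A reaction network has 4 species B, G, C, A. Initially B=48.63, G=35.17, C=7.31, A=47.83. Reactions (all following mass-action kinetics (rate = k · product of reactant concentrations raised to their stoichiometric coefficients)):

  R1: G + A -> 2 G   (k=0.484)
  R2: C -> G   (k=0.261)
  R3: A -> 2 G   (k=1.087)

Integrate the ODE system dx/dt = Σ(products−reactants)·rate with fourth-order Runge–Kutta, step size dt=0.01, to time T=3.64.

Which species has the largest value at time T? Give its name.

Dominant species at T: G

RK4 with dt=0.01: 364 steps to T=3.64. Trajectory (selected grid times):
t=0.00: B=48.63 G=35.17 C=7.31 A=47.83
t=0.40: B=48.63 G=85.55 C=6.59 A=0.00
t=0.81: B=48.63 G=86.21 C=5.92 A=0.00
t=1.21: B=48.63 G=86.80 C=5.33 A=0.00
t=1.62: B=48.63 G=87.34 C=4.79 A=0.00
t=2.02: B=48.63 G=87.82 C=4.31 A=0.00
t=2.43: B=48.63 G=88.25 C=3.88 A=0.00
t=2.83: B=48.63 G=88.64 C=3.49 A=0.00
t=3.24: B=48.63 G=88.99 C=3.14 A=0.00
t=3.64: B=48.63 G=89.30 C=2.83 A=0.00
At T=3.64: B=48.63 G=89.30 C=2.83 A=0.00; the largest is G.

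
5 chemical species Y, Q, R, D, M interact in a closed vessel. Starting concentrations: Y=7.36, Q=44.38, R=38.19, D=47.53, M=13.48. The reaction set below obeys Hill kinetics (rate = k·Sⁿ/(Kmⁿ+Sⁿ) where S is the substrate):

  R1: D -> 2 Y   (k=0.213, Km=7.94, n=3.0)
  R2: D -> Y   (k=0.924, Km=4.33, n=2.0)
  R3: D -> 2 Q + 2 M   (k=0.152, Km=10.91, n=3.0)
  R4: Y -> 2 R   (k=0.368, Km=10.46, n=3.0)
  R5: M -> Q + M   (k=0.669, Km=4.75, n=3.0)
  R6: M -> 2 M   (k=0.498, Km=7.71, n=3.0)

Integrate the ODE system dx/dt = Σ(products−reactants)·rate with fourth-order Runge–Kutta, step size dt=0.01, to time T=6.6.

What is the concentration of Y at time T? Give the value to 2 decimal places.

Y at T = 14.89

RK4 with dt=0.01: 660 steps to T=6.6. Trajectory (selected grid times):
t=0.00: Y=7.36 Q=44.38 R=38.19 D=47.53 M=13.48
t=0.73: Y=8.26 Q=45.07 R=38.35 D=46.60 M=14.01
t=1.47: Y=9.15 Q=45.77 R=38.55 D=45.65 M=14.55
t=2.20: Y=10.01 Q=46.46 R=38.78 D=44.72 M=15.09
t=2.93: Y=10.86 Q=47.15 R=39.05 D=43.79 M=15.63
t=3.67: Y=11.69 Q=47.86 R=39.35 D=42.84 M=16.18
t=4.40: Y=12.51 Q=48.55 R=39.68 D=41.91 M=16.73
t=5.13: Y=13.31 Q=49.25 R=40.03 D=40.98 M=17.28
t=5.87: Y=14.11 Q=49.95 R=40.41 D=40.04 M=17.84
t=6.60: Y=14.89 Q=50.65 R=40.80 D=39.11 M=18.39
Read off Y at T=6.6: 14.89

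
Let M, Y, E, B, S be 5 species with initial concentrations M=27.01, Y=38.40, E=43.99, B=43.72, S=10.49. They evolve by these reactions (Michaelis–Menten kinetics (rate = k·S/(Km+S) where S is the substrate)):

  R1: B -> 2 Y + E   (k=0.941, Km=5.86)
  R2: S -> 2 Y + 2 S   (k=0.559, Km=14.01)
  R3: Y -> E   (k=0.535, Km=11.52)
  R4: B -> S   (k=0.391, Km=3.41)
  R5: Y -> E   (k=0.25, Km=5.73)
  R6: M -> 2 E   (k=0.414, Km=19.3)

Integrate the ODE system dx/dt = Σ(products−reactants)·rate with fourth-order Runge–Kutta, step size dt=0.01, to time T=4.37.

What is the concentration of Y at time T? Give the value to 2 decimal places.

Y at T = 45.04

RK4 with dt=0.01: 437 steps to T=4.37. Trajectory (selected grid times):
t=0.00: M=27.01 Y=38.40 E=43.99 B=43.72 S=10.49
t=0.49: M=26.89 Y=39.14 E=44.94 B=43.14 S=10.79
t=0.97: M=26.78 Y=39.87 E=45.87 B=42.56 S=11.08
t=1.46: M=26.66 Y=40.61 E=46.83 B=41.98 S=11.38
t=1.94: M=26.54 Y=41.34 E=47.76 B=41.41 S=11.67
t=2.43: M=26.43 Y=42.08 E=48.71 B=40.83 S=11.97
t=2.91: M=26.31 Y=42.81 E=49.64 B=40.26 S=12.27
t=3.40: M=26.19 Y=43.56 E=50.59 B=39.69 S=12.58
t=3.88: M=26.08 Y=44.29 E=51.52 B=39.12 S=12.88
t=4.37: M=25.96 Y=45.04 E=52.47 B=38.54 S=13.18
Read off Y at T=4.37: 45.04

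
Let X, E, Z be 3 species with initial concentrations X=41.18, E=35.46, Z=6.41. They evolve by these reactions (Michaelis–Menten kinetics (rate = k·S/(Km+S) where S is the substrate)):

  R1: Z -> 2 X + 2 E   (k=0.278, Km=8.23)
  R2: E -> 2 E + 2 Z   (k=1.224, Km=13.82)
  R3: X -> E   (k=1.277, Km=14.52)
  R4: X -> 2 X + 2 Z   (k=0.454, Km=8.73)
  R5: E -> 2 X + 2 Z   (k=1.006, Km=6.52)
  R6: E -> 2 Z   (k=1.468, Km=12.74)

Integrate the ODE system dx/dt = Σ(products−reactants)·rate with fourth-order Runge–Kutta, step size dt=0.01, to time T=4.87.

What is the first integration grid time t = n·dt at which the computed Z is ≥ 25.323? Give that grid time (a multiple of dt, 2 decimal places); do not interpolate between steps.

RK4 with dt=0.01: 487 steps to T=4.87. Trajectory (selected grid times):
t=0.00: X=41.18 E=35.46 Z=6.41
t=0.54: X=41.94 E=35.55 Z=9.78
t=1.08: X=42.72 E=35.67 Z=13.13
t=1.62: X=43.52 E=35.82 Z=16.49
t=2.16: X=44.33 E=35.97 Z=19.84
t=2.71: X=45.17 E=36.15 Z=23.25
t=3.04: X=45.68 E=36.25 Z=25.29
t=3.05: X=45.69 E=36.26 Z=25.36
t=3.25: X=46.00 E=36.33 Z=26.60
t=3.79: X=46.83 E=36.51 Z=29.95
t=4.33: X=47.67 E=36.71 Z=33.30
t=4.87: X=48.52 E=36.91 Z=36.66
Z(3.04)=25.295 < 25.323 but Z(3.05)=25.357 ≥ 25.323, so the first grid time is t=3.05.

Threshold first reached at t = 3.05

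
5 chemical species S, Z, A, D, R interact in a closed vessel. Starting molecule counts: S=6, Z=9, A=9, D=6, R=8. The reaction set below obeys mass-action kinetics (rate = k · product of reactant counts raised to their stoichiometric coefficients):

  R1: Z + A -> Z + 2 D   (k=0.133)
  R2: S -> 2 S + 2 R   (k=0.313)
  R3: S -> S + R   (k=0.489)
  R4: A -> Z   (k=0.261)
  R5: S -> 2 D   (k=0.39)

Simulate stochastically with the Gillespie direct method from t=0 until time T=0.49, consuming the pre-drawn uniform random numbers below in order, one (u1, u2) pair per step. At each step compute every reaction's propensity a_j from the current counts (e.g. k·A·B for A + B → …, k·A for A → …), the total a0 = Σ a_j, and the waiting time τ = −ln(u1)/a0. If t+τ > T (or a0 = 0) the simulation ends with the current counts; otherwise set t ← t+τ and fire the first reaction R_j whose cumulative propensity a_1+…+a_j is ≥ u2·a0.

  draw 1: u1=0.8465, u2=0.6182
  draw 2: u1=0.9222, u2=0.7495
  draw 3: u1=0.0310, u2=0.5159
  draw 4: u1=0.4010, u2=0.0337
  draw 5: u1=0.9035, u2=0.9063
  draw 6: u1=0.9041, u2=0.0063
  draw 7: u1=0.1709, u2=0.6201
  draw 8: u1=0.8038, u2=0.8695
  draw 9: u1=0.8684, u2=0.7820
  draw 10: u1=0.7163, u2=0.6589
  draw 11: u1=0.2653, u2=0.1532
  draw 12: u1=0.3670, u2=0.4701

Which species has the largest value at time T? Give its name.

t=0.000: S=6 Z=9 A=9 D=6 R=8
Draw 1: a1=10.773, a2=1.878, a3=2.934, a4=2.349, a5=2.340, a0=20.274; τ=−ln(0.8465)/20.274=0.008 → t=0.008; u2·a0=0.6182·20.274=12.533; a1=10.773 < 12.533 ≤ a1+a2=12.651 → R2 fires; S=7 Z=9 A=9 D=6 R=10
Draw 2: a1=10.773, a2=2.191, a3=3.423, a4=2.349, a5=2.730, a0=21.466; τ=−ln(0.9222)/21.466=0.004 → t=0.012; u2·a0=0.7495·21.466=16.089; a1+a2=12.964 < 16.089 ≤ a1+…+a3=16.387 → R3 fires; S=7 Z=9 A=9 D=6 R=11
Draw 3: a1=10.773, a2=2.191, a3=3.423, a4=2.349, a5=2.730, a0=21.466; τ=−ln(0.0310)/21.466=0.162 → t=0.174; u2·a0=0.5159·21.466=11.074; a1=10.773 < 11.074 ≤ a1+a2=12.964 → R2 fires; S=8 Z=9 A=9 D=6 R=13
Draw 4: a1=10.773, a2=2.504, a3=3.912, a4=2.349, a5=3.120, a0=22.658; τ=−ln(0.4010)/22.658=0.040 → t=0.214; u2·a0=0.0337·22.658=0.764 ≤ a1=10.773 → R1 fires; S=8 Z=9 A=8 D=8 R=13
Draw 5: a1=9.576, a2=2.504, a3=3.912, a4=2.088, a5=3.120, a0=21.200; τ=−ln(0.9035)/21.200=0.005 → t=0.219; u2·a0=0.9063·21.200=19.214; a1+…+a4=18.080 < 19.214 ≤ a1+…+a5=21.200 → R5 fires; S=7 Z=9 A=8 D=10 R=13
Draw 6: a1=9.576, a2=2.191, a3=3.423, a4=2.088, a5=2.730, a0=20.008; τ=−ln(0.9041)/20.008=0.005 → t=0.224; u2·a0=0.0063·20.008=0.126 ≤ a1=9.576 → R1 fires; S=7 Z=9 A=7 D=12 R=13
Draw 7: a1=8.379, a2=2.191, a3=3.423, a4=1.827, a5=2.730, a0=18.550; τ=−ln(0.1709)/18.550=0.095 → t=0.319; u2·a0=0.6201·18.550=11.503; a1+a2=10.570 < 11.503 ≤ a1+…+a3=13.993 → R3 fires; S=7 Z=9 A=7 D=12 R=14
Draw 8: a1=8.379, a2=2.191, a3=3.423, a4=1.827, a5=2.730, a0=18.550; τ=−ln(0.8038)/18.550=0.012 → t=0.331; u2·a0=0.8695·18.550=16.129; a1+…+a4=15.820 < 16.129 ≤ a1+…+a5=18.550 → R5 fires; S=6 Z=9 A=7 D=14 R=14
Draw 9: a1=8.379, a2=1.878, a3=2.934, a4=1.827, a5=2.340, a0=17.358; τ=−ln(0.8684)/17.358=0.008 → t=0.339; u2·a0=0.7820·17.358=13.574; a1+…+a3=13.191 < 13.574 ≤ a1+…+a4=15.018 → R4 fires; S=6 Z=10 A=6 D=14 R=14
Draw 10: a1=7.980, a2=1.878, a3=2.934, a4=1.566, a5=2.340, a0=16.698; τ=−ln(0.7163)/16.698=0.020 → t=0.359; u2·a0=0.6589·16.698=11.002; a1+a2=9.858 < 11.002 ≤ a1+…+a3=12.792 → R3 fires; S=6 Z=10 A=6 D=14 R=15
Draw 11: a1=7.980, a2=1.878, a3=2.934, a4=1.566, a5=2.340, a0=16.698; τ=−ln(0.2653)/16.698=0.079 → t=0.439; u2·a0=0.1532·16.698=2.558 ≤ a1=7.980 → R1 fires; S=6 Z=10 A=5 D=16 R=15
Draw 12: a1=6.650, a2=1.878, a3=2.934, a4=1.305, a5=2.340, a0=15.107; τ=−ln(0.3670)/15.107=0.066 → t=0.505 > T=0.49: stop.
At T=0.49: S=6 Z=10 A=5 D=16 R=15; the largest is D.

Dominant species at T: D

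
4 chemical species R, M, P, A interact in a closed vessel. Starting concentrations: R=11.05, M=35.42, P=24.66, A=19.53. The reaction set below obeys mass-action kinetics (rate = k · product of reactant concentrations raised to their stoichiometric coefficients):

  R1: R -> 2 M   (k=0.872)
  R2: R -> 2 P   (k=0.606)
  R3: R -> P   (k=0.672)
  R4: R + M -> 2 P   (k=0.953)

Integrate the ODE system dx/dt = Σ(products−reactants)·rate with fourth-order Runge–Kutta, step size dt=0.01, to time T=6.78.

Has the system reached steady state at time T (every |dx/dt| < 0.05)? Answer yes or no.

RK4 with dt=0.01: 678 steps to T=6.78. Trajectory (selected grid times):
t=0.00: R=11.05 M=35.42 P=24.66 A=19.53
t=0.75: R=0.00 M=25.76 P=45.90 A=19.53
t=1.51: R=0.00 M=25.76 P=45.90 A=19.53
t=2.26: R=0.00 M=25.76 P=45.90 A=19.53
t=3.01: R=0.00 M=25.76 P=45.90 A=19.53
t=3.77: R=0.00 M=25.76 P=45.90 A=19.53
t=4.52: R=0.00 M=25.76 P=45.90 A=19.53
t=5.27: R=0.00 M=25.76 P=45.90 A=19.53
t=6.03: R=0.00 M=25.76 P=45.90 A=19.53
t=6.78: R=0.00 M=25.76 P=45.90 A=19.53
Rates at T: R1=0.0000, R2=0.0000, R3=0.0000, R4=0.0000
dx/dt at T (Σ net stoichiometry × rate): R=-0.0000, M=-0.0000, P=+0.0000, A=+0.0000
Largest |dx/dt| is |+0.0000| (P) < 0.05 → steady.

Steady state at T: yes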